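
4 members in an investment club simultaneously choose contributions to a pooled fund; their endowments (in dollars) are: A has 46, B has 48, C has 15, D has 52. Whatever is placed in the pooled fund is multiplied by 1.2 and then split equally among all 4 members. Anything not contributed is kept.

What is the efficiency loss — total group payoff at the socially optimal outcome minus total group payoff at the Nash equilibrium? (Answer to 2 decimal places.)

The private return per contributed unit is 1.2/4 = 0.3000 < 1 for every player regardless of endowment, so the Nash equilibrium is zero contribution and the group total is Σ E_j = 46 + 48 + 15 + 52 = 161.
Each contributed unit returns 1.200 to the group, so the social optimum is full contribution by everyone: group total = 1.200 × 161 = 193.20.
Efficiency loss = (1.200 − 1) × 161 = 32.20.

32.20 dollars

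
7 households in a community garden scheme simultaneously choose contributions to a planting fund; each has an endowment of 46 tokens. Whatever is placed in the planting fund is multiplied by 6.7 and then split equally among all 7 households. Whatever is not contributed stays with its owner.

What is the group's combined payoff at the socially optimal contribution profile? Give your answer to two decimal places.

2157.40 tokens

Each contributed unit returns 6.700 to the group as a whole (0.9571 to each of 7 players), which exceeds 1, so the social optimum is full contribution: group total = 6.700 × 322 = 2157.40.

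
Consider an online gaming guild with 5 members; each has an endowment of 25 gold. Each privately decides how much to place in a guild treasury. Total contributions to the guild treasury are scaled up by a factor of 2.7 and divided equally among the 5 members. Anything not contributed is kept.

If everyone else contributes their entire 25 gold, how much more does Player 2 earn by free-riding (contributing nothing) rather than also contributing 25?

Switching from a contribution of 25 to 0 lets Player 2 keep an extra 25 gold, but lowers the guild treasury by 25, which costs Player 2 their own share of that drop: 2.7/5 × 25 = 13.50.
Net gain = 25 − 13.50 = 11.50. The private return per contributed unit (0.5400) is below 1, so free-riding is indeed the best response regardless of what the others do.

11.50 gold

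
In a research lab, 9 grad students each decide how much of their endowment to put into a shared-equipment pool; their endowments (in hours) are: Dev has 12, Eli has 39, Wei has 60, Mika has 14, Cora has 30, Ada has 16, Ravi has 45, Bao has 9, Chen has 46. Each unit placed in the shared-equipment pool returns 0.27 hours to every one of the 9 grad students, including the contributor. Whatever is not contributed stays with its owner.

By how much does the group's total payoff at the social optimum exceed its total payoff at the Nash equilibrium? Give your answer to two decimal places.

387.53 hours

The private return per contributed unit is 0.27 < 1 for everyone, so the Nash equilibrium is zero contribution and the group total is Σ E_j = 12 + 39 + 60 + 14 + 30 + 16 + 45 + 9 + 46 = 271.
Each contributed unit returns 2.430 to the group, so the social optimum is full contribution by everyone: group total = 2.430 × 271 = 658.53.
Efficiency loss = (2.430 − 1) × 271 = 387.53.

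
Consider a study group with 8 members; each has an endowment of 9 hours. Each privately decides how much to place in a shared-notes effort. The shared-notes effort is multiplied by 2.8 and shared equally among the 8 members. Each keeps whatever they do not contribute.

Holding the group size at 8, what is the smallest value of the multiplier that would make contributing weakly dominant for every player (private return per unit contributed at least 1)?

8

A contributed unit returns (multiplier)/8 to its contributor.
This reaches 1 exactly when the multiplier is 8.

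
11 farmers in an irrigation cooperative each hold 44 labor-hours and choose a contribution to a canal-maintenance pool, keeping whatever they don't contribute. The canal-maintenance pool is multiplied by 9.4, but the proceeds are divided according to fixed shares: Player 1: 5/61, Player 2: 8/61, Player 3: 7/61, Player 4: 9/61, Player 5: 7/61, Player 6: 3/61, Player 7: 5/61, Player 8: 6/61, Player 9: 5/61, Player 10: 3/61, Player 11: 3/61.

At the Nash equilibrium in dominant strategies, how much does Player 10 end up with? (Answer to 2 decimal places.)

For player j, contributing a unit is worthwhile iff 9.4 × (j's share) ≥ 1, i.e. iff j's share is at least 0.1064.
Player 2, Player 3, Player 4 and Player 5 are above the threshold, contributing 44 each; the remaining 7 contribute 0. Total contributed: 176.
Player 10 keeps 44 and receives 9.4 × 176 × 3/61 = 81.36 from the canal-maintenance pool, for a payoff of 125.36.

125.36 labor-hours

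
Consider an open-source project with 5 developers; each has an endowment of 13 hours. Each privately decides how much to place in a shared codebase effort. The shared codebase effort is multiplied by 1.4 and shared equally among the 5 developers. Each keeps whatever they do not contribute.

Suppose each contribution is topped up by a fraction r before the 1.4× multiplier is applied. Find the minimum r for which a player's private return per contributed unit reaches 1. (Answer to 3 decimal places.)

With matching at rate r, one contributed unit becomes (1 + r) in the shared codebase effort and returns 1.4 × (1 + r) / 5 to the contributor.
Setting this equal to 1: 1 + r = 5/1.4 = 3.5714.
So the minimum matching rate is r = 3.5714 − 1 = 2.571.

2.571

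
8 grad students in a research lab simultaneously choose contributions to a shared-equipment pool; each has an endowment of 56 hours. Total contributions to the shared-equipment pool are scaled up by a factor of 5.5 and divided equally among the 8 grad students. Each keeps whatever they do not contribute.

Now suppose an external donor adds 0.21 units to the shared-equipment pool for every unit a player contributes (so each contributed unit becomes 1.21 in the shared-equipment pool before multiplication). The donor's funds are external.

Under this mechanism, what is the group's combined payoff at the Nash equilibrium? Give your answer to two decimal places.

With the mechanism, a contributed unit returns 5.5 × 1.21 / 8 = 0.8319 per unit of net cost — still below 1 — so contributing 0 remains dominant for every player.
Everyone keeps their endowment and the group total is 8 × 56 = 448.

448.00 hours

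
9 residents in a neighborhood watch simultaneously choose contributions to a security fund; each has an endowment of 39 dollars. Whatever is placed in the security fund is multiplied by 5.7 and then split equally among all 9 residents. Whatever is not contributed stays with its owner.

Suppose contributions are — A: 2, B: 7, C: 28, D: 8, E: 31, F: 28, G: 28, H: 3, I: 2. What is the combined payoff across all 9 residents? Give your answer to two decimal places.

994.90 dollars

Total contributed: 2 + 7 + 28 + 8 + 31 + 28 + 28 + 3 + 2 = 137; total kept: 9 × 39 − 137 = 214.
The security fund pays out 5.7 × 137 = 780.90 in aggregate.
Group total = 214 + 780.90 = 994.90.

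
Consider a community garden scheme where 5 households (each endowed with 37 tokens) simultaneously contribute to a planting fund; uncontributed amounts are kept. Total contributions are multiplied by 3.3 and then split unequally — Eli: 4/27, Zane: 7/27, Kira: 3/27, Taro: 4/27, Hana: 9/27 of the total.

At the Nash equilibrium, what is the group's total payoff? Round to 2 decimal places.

270.10 tokens

A player with share s gets back 3.3·s per unit contributed, so full contribution is dominant for anyone with s > 1/3.3 = 0.3030 and zero contribution is dominant for anyone below.
The only share above 0.3030 is Hana's 9/27, contributing 37; the remaining 4 contribute 0. Total contributed: 37.
The planting fund pays out 3.3 × 37 = 122.10 in total (split across the unequal shares, but the aggregate is all that matters for the group sum).
The 4 free-riders keep 37 each, adding 148. Group total = 148 + 122.10 = 270.10.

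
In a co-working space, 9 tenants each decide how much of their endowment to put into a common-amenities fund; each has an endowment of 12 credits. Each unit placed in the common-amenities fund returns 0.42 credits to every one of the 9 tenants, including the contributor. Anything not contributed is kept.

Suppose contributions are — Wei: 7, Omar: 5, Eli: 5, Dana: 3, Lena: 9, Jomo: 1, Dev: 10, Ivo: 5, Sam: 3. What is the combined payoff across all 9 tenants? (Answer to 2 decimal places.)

Total contributed: 7 + 5 + 5 + 3 + 9 + 1 + 10 + 5 + 3 = 48; total kept: 9 × 12 − 48 = 60.
The common-amenities fund pays out 0.42 × 9 × 48 = 181.44 in aggregate.
Group total = 60 + 181.44 = 241.44.

241.44 credits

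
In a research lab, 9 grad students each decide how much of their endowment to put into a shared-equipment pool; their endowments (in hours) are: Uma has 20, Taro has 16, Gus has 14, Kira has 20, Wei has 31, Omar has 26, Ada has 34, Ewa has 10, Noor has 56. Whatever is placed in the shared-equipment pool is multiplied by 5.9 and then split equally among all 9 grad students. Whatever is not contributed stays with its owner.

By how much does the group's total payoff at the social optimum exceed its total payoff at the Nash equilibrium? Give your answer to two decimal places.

1112.30 hours

The private return per contributed unit is 5.9/9 = 0.6556 < 1 for every player regardless of endowment, so the Nash equilibrium is zero contribution and the group total is Σ E_j = 20 + 16 + 14 + 20 + 31 + 26 + 34 + 10 + 56 = 227.
Each contributed unit returns 5.900 to the group, so the social optimum is full contribution by everyone: group total = 5.900 × 227 = 1339.30.
Efficiency loss = (5.900 − 1) × 227 = 1112.30.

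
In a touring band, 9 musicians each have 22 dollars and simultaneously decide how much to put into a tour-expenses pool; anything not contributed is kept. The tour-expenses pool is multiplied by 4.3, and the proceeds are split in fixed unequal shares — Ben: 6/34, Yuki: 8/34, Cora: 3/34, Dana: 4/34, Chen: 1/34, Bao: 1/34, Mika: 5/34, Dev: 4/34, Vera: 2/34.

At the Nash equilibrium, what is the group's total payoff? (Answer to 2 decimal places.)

270.60 dollars

A player with share s gets back 4.3·s per unit contributed, so full contribution is dominant for anyone with s > 1/4.3 = 0.2326 and zero contribution is dominant for anyone below.
Only Yuki (8/34) clears that bar, contributing 22; the remaining 8 contribute 0. Total contributed: 22.
The tour-expenses pool pays out 4.3 × 22 = 94.60 in total (split across the unequal shares, but the aggregate is all that matters for the group sum).
The 8 free-riders keep 22 each, adding 176. Group total = 176 + 94.60 = 270.60.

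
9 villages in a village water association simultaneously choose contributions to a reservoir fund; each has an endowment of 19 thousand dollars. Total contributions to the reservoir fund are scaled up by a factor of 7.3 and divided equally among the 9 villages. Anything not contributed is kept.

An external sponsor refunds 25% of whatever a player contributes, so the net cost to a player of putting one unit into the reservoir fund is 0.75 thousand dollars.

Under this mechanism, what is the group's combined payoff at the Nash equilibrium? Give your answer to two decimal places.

With the mechanism, a contributed unit returns (7.3/9) / 0.75 = 1.0815 per unit of net cost to the contributor — now above 1 — so contributing fully is weakly dominant for every player.
So the Nash equilibrium is full contribution by all 9; the group earns 9 × (19 × 0.25 + 7.3 × 19) = 1291.05.

1291.05 thousand dollars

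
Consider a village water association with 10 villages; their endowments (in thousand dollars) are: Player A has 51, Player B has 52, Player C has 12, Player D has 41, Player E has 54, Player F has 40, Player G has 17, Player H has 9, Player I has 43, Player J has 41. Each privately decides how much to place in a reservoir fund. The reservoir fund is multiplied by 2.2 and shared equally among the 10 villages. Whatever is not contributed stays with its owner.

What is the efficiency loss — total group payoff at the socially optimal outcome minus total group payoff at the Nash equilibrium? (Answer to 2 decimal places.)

The private return per contributed unit is 2.2/10 = 0.2200 < 1 for every player regardless of endowment, so the Nash equilibrium is zero contribution and the group total is Σ E_j = 51 + 52 + 12 + 41 + 54 + 40 + 17 + 9 + 43 + 41 = 360.
Each contributed unit returns 2.200 to the group, so the social optimum is full contribution by everyone: group total = 2.200 × 360 = 792.00.
Efficiency loss = (2.200 − 1) × 360 = 432.00.

432.00 thousand dollars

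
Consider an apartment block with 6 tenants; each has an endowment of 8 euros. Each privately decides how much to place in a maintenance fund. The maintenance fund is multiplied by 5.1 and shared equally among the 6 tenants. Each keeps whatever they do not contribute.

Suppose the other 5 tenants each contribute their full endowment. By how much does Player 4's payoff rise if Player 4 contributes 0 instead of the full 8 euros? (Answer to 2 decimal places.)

1.20 euros

Switching from a contribution of 8 to 0 lets Player 4 keep an extra 8 euros, but lowers the maintenance fund by 8, which costs Player 4 their own share of that drop: 5.1/6 × 8 = 6.80.
Net gain = 8 − 6.80 = 1.20. The private return per contributed unit (0.8500) is below 1, so free-riding is indeed the best response regardless of what the others do.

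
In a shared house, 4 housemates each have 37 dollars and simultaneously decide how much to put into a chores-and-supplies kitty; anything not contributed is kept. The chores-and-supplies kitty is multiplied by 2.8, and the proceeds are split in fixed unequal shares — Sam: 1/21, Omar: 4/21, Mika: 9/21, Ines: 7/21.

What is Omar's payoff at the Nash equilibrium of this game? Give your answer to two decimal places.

56.73 dollars

For player j, contributing a unit is worthwhile iff 2.8 × (j's share) ≥ 1, i.e. iff j's share is at least 0.3571.
Only Mika (9/21) clears that bar, contributing 37; the remaining 3 contribute 0. Total contributed: 37.
Omar keeps 37 and receives 2.8 × 37 × 4/21 = 19.73 from the chores-and-supplies kitty, for a payoff of 56.73.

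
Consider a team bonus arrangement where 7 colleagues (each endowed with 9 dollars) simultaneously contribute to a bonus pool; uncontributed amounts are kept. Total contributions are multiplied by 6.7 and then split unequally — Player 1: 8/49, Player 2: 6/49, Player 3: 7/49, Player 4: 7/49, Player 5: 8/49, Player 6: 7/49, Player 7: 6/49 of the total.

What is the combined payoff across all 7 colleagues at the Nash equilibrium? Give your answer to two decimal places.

A player with share s gets back 6.7·s per unit contributed, so full contribution is dominant for anyone with s > 1/6.7 = 0.1493 and zero contribution is dominant for anyone below.
Player 1 and Player 5 clear that bar, contributing 9 each; the remaining 5 contribute 0. Total contributed: 18.
The bonus pool pays out 6.7 × 18 = 120.60 in total (split across the unequal shares, but the aggregate is all that matters for the group sum).
The 5 free-riders keep 9 each, adding 45. Group total = 45 + 120.60 = 165.60.

165.60 dollars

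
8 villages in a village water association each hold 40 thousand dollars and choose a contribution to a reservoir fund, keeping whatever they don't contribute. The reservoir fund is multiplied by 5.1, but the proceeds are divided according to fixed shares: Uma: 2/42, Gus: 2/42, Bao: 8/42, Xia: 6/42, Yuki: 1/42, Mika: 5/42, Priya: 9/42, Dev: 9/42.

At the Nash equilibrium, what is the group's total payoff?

For player j, contributing a unit is worthwhile iff 5.1 × (j's share) ≥ 1, i.e. iff j's share is at least 0.1961.
The shares above 0.1961 belong to Priya and Dev, contributing 40 each; the remaining 6 contribute 0. Total contributed: 80.
The reservoir fund pays out 5.1 × 80 = 408.00 in total (split across the unequal shares, but the aggregate is all that matters for the group sum).
The 6 free-riders keep 40 each, adding 240. Group total = 240 + 408.00 = 648.00.

648.00 thousand dollars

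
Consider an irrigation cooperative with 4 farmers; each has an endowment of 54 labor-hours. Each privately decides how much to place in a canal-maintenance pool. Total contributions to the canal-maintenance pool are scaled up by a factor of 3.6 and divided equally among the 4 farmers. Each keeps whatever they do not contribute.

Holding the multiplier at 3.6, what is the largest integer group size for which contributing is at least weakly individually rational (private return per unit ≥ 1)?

3

Private return per unit is 3.6/(group size), which is ≥ 1 whenever the group size is ≤ 3.6.
The largest such integer is 3.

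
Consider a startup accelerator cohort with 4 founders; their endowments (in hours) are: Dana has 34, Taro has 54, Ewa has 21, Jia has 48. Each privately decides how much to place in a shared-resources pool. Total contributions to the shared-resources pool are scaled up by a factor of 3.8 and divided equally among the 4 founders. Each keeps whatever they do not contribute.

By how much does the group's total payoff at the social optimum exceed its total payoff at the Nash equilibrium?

The private return per contributed unit is 3.8/4 = 0.9500 < 1 for every player regardless of endowment, so the Nash equilibrium is zero contribution and the group total is Σ E_j = 34 + 54 + 21 + 48 = 157.
Each contributed unit returns 3.800 to the group, so the social optimum is full contribution by everyone: group total = 3.800 × 157 = 596.60.
Efficiency loss = (3.800 − 1) × 157 = 439.60.

439.60 hours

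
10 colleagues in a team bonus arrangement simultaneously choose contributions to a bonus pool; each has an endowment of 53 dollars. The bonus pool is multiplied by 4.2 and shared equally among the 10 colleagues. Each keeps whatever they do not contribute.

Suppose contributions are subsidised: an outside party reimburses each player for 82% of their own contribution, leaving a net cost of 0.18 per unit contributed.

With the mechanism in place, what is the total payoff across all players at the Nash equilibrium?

2660.60 dollars

The effective private return per unit is now (4.2/10) / 0.18 = 2.3333 > 1, so every player's dominant strategy flips to full contribution.
At the Nash equilibrium everyone contributes 53. Group total payoff = 10 × (53 × 0.82 + 4.2 × 53) = 2660.60.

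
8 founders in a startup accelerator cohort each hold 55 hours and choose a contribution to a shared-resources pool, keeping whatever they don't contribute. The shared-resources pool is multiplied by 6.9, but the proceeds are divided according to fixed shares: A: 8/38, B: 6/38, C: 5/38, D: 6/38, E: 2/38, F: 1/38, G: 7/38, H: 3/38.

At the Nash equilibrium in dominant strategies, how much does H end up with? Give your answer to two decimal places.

174.84 hours

A player with share s gets back 6.9·s per unit contributed, so full contribution is dominant for anyone with s > 1/6.9 = 0.1449 and zero contribution is dominant for anyone below.
A, B, D and G clear that bar, contributing 55 each; the remaining 4 contribute 0. Total contributed: 220.
H keeps 55 and receives 6.9 × 220 × 3/38 = 119.84 from the shared-resources pool, for a payoff of 174.84.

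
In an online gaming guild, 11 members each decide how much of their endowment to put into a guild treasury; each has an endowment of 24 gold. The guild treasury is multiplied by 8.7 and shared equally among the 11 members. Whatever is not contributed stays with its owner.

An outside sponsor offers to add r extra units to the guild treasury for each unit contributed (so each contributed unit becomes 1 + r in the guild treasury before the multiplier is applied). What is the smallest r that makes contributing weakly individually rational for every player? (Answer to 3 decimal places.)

With matching at rate r, one contributed unit becomes (1 + r) in the guild treasury and returns 8.7 × (1 + r) / 11 to the contributor.
Setting this equal to 1: 1 + r = 11/8.7 = 1.2644.
So the minimum matching rate is r = 1.2644 − 1 = 0.264.

0.264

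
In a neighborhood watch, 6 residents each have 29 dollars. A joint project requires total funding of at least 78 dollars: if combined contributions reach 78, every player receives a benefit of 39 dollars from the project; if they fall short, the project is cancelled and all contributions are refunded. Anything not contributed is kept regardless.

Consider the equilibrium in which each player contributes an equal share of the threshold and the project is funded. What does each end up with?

55 dollars

Equal share of the threshold: 78/6 = 13.
At this profile no one gains by cutting their contribution: any cut drops the total below 78, the project is cancelled, contributions are refunded, and the deviator ends with 29, which is less than 29 − 13 + 39 = 55. Contributing more than 13 just wastes the excess. So contributing exactly 13 is a best response.
Each player's payoff: 29 − 13 + 39 = 55.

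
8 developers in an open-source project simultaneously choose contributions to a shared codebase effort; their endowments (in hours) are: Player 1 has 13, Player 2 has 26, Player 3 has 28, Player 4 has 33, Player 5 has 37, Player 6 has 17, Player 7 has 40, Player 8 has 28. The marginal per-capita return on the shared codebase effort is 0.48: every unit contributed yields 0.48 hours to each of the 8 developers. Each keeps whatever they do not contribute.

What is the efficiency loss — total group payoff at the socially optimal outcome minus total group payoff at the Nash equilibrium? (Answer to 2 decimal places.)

The private return per contributed unit is 0.48 < 1 for everyone, so the Nash equilibrium is zero contribution and the group total is Σ E_j = 13 + 26 + 28 + 33 + 37 + 17 + 40 + 28 = 222.
Each contributed unit returns 3.840 to the group, so the social optimum is full contribution by everyone: group total = 3.840 × 222 = 852.48.
Efficiency loss = (3.840 − 1) × 222 = 630.48.

630.48 hours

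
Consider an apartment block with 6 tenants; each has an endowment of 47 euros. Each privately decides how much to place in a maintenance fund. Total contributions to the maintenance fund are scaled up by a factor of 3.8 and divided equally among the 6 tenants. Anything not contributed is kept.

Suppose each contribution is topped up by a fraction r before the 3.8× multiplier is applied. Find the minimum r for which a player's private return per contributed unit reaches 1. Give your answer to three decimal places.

With matching at rate r, one contributed unit becomes (1 + r) in the maintenance fund and returns 3.8 × (1 + r) / 6 to the contributor.
Setting this equal to 1: 1 + r = 6/3.8 = 1.5789.
So the minimum matching rate is r = 1.5789 − 1 = 0.579.

0.579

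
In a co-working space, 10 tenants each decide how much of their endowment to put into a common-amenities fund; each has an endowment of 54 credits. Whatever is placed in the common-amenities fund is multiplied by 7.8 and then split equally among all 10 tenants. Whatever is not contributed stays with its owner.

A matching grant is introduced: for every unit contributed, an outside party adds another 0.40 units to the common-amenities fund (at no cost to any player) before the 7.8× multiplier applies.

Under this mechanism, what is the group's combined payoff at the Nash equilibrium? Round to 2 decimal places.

With the mechanism, a contributed unit returns 7.8 × 1.40 / 10 = 1.0920 per unit of net cost to the contributor — now above 1 — so contributing fully is weakly dominant for every player.
At the Nash equilibrium everyone contributes 54. Group total payoff = 7.8 × 1.40 × 540 = 5896.80.

5896.80 credits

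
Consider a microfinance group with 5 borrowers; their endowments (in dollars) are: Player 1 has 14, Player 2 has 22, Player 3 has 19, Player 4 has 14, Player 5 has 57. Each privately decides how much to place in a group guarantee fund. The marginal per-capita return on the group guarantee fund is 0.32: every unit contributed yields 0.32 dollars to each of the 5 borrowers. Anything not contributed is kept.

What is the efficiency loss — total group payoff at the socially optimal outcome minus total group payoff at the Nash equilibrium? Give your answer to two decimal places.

The private return per contributed unit is 0.32 < 1 for everyone, so the Nash equilibrium is zero contribution and the group total is Σ E_j = 14 + 22 + 19 + 14 + 57 = 126.
Each contributed unit returns 1.600 to the group, so the social optimum is full contribution by everyone: group total = 1.600 × 126 = 201.60.
Efficiency loss = (1.600 − 1) × 126 = 75.60.

75.60 dollars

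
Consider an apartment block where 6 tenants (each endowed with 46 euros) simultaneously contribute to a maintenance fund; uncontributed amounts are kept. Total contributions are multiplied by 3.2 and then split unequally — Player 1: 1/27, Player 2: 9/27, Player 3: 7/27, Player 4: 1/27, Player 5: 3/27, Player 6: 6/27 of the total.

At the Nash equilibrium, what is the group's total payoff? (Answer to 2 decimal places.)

377.20 euros

Player j's private return per contributed unit is 3.2 × (j's share). Contributing is weakly dominant for j when that share is at least 1/3.2 = 0.3125, and contributing 0 is dominant otherwise.
Only Player 2 (9/27) clears that bar, contributing 46; the remaining 5 contribute 0. Total contributed: 46.
The maintenance fund pays out 3.2 × 46 = 147.20 in total (split across the unequal shares, but the aggregate is all that matters for the group sum).
The 5 free-riders keep 46 each, adding 230. Group total = 230 + 147.20 = 377.20.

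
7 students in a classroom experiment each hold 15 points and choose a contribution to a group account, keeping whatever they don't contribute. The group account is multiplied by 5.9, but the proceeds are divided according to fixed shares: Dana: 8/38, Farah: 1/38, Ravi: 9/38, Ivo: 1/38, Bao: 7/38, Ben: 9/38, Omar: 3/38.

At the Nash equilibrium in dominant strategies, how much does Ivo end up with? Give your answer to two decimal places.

24.32 points

For player j, contributing a unit is worthwhile iff 5.9 × (j's share) ≥ 1, i.e. iff j's share is at least 0.1695.
The shares above 0.1695 belong to Dana, Ravi, Bao and Ben, contributing 15 each; the remaining 3 contribute 0. Total contributed: 60.
Ivo keeps 15 and receives 5.9 × 60 × 1/38 = 9.32 from the group account, for a payoff of 24.32.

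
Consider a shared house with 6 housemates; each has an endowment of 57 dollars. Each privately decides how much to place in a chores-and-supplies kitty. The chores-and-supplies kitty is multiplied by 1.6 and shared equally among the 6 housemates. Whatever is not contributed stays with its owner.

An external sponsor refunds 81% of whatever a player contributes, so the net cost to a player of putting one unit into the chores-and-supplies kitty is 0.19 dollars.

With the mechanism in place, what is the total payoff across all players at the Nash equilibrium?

824.22 dollars

Under the mechanism each unit contributed yields (1.6/6) / 0.19 = 1.4035 back to its contributor per unit of net cost, which exceeds 1, making full contribution the dominant choice for everyone.
So the Nash equilibrium is full contribution by all 6; the group earns 6 × (57 × 0.81 + 1.6 × 57) = 824.22.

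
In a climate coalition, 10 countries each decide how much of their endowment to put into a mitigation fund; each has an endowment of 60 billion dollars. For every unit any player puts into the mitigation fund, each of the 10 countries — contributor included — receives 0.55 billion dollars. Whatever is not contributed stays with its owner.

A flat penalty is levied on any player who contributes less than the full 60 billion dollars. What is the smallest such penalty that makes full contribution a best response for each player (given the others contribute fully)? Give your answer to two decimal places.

27.00 billion dollars

Given the others contribute fully, the best deviation is to contribute 0 (any partial contribution still incurs the fine and gives up units whose private return 0.55 is below 1).
Deviating from 60 to 0 saves 60 billion dollars but forfeits the deviator's share of the drop in the mitigation fund: 0.55 × 60 = 33.00.
So the deviation gain is 60 − 33.00 = 27.00, and the fine must be at least 27.00 billion dollars to wipe it out.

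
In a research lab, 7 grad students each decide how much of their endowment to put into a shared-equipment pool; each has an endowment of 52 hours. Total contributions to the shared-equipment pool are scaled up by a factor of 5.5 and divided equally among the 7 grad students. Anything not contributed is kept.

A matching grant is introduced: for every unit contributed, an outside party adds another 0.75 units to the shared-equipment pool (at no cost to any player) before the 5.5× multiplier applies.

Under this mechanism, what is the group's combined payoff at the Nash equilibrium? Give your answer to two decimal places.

3503.50 hours

Under the mechanism each unit contributed yields 5.5 × 1.75 / 7 = 1.3750 back to its contributor per unit of net cost, which exceeds 1, making full contribution the dominant choice for everyone.
At the Nash equilibrium everyone contributes 52. Group total payoff = 5.5 × 1.75 × 364 = 3503.50.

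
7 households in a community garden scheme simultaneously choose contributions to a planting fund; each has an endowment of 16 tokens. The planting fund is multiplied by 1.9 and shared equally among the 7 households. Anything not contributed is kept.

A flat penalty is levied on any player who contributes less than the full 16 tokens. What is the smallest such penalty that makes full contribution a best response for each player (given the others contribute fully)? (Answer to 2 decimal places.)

Given the others contribute fully, the best deviation is to contribute 0 (any partial contribution still incurs the fine and gives up units whose private return 0.2714 is below 1).
Deviating from 16 to 0 saves 16 tokens but forfeits the deviator's share of the drop in the planting fund: 1.9/7 × 16 = 4.34.
So the deviation gain is 16 − 4.34 = 11.66, and the fine must be at least 11.66 tokens to wipe it out.

11.66 tokens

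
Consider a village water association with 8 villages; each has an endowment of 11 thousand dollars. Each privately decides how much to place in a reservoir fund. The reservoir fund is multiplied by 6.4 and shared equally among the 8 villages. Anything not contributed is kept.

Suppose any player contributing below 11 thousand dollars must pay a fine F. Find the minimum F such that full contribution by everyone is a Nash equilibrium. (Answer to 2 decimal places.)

2.20 thousand dollars

Given the others contribute fully, the best deviation is to contribute 0 (any partial contribution still incurs the fine and gives up units whose private return 0.8000 is below 1).
Deviating from 11 to 0 saves 11 thousand dollars but forfeits the deviator's share of the drop in the reservoir fund: 6.4/8 × 11 = 8.80.
So the deviation gain is 11 − 8.80 = 2.20, and the fine must be at least 2.20 thousand dollars to wipe it out.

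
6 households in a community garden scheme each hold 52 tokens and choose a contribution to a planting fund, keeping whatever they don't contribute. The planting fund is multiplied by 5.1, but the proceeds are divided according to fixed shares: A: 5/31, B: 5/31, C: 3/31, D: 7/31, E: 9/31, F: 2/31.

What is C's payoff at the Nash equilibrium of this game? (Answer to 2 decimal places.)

103.33 tokens

A player with share s gets back 5.1·s per unit contributed, so full contribution is dominant for anyone with s > 1/5.1 = 0.1961 and zero contribution is dominant for anyone below.
The shares above 0.1961 belong to D and E, contributing 52 each; the remaining 4 contribute 0. Total contributed: 104.
C keeps 52 and receives 5.1 × 104 × 3/31 = 51.33 from the planting fund, for a payoff of 103.33.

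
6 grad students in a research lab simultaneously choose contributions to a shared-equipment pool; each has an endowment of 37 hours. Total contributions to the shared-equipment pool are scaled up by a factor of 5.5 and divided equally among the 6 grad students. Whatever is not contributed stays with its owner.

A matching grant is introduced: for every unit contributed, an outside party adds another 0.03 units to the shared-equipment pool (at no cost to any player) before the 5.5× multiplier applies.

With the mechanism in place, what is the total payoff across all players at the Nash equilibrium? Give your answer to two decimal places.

The effective private return is 5.5 × 1.03 / 6 = 0.9442, which is still under 1, so the mechanism doesn't change anyone's dominant strategy: zero contribution.
Everyone keeps their endowment and the group total is 6 × 37 = 222.

222.00 hours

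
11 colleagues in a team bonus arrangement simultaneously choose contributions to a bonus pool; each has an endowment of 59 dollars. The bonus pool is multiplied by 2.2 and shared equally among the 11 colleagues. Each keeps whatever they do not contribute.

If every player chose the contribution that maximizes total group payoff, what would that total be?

Each contributed unit returns 2.200 to the group as a whole (0.2000 to each of 11 players), which exceeds 1, so the social optimum is full contribution: group total = 2.200 × 649 = 1427.80.

1427.80 dollars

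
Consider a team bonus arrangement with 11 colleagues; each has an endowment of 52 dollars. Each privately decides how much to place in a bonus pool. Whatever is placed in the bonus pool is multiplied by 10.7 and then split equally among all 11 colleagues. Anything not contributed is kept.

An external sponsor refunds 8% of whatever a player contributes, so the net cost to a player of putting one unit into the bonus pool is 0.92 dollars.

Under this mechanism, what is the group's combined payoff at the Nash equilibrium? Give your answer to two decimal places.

The effective private return per unit is now (10.7/11) / 0.92 = 1.0573 > 1, so every player's dominant strategy flips to full contribution.
At the Nash equilibrium everyone contributes 52. Group total payoff = 11 × (52 × 0.08 + 10.7 × 52) = 6166.16.

6166.16 dollars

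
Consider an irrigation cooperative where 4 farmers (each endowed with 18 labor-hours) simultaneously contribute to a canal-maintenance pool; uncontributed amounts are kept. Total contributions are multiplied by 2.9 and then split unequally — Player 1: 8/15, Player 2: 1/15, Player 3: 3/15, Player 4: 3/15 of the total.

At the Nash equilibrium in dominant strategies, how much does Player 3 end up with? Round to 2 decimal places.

A player with share s gets back 2.9·s per unit contributed, so full contribution is dominant for anyone with s > 1/2.9 = 0.3448 and zero contribution is dominant for anyone below.
Only Player 1 (8/15) clears that bar, contributing 18; the remaining 3 contribute 0. Total contributed: 18.
Player 3 keeps 18 and receives 2.9 × 18 × 3/15 = 10.44 from the canal-maintenance pool, for a payoff of 28.44.

28.44 labor-hours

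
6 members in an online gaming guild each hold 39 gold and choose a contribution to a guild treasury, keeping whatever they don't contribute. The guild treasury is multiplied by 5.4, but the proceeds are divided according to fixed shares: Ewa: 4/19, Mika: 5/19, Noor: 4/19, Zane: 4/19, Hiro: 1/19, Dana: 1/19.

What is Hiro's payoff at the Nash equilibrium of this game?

83.34 gold

Each unit j contributes comes back to j as 5.4 × (j's share), so j prefers to contribute only if that share exceeds 1/5.4 = 0.1852; otherwise keeping the unit dominates.
The shares above 0.1852 belong to Ewa, Mika, Noor and Zane, contributing 39 each; the remaining 2 contribute 0. Total contributed: 156.
Hiro keeps 39 and receives 5.4 × 156 × 1/19 = 44.34 from the guild treasury, for a payoff of 83.34.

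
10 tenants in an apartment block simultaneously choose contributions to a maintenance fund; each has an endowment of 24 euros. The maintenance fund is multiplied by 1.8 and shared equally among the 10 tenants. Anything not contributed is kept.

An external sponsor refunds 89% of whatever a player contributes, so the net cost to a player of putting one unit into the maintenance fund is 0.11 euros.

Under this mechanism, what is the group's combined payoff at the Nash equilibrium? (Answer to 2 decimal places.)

The effective private return per unit is now (1.8/10) / 0.11 = 1.6364 > 1, so every player's dominant strategy flips to full contribution.
So the Nash equilibrium is full contribution by all 10; the group earns 10 × (24 × 0.89 + 1.8 × 24) = 645.60.

645.60 euros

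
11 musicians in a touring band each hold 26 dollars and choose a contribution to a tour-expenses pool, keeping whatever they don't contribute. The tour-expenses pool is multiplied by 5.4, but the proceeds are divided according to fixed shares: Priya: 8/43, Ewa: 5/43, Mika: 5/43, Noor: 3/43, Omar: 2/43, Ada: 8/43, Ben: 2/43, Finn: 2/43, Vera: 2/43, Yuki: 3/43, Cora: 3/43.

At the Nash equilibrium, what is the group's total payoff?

514.80 dollars

Each unit j contributes comes back to j as 5.4 × (j's share), so j prefers to contribute only if that share exceeds 1/5.4 = 0.1852; otherwise keeping the unit dominates.
Priya and Ada are above the threshold, contributing 26 each; the remaining 9 contribute 0. Total contributed: 52.
The tour-expenses pool pays out 5.4 × 52 = 280.80 in total (split across the unequal shares, but the aggregate is all that matters for the group sum).
The 9 free-riders keep 26 each, adding 234. Group total = 234 + 280.80 = 514.80.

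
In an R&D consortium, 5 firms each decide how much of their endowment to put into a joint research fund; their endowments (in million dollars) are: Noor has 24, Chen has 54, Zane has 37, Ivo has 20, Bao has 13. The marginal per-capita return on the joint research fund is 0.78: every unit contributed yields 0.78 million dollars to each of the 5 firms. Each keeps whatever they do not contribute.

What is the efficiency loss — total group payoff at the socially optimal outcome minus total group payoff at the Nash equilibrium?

429.20 million dollars

The private return per contributed unit is 0.78 < 1 for everyone, so the Nash equilibrium is zero contribution and the group total is Σ E_j = 24 + 54 + 37 + 20 + 13 = 148.
Each contributed unit returns 3.900 to the group, so the social optimum is full contribution by everyone: group total = 3.900 × 148 = 577.20.
Efficiency loss = (3.900 − 1) × 148 = 429.20.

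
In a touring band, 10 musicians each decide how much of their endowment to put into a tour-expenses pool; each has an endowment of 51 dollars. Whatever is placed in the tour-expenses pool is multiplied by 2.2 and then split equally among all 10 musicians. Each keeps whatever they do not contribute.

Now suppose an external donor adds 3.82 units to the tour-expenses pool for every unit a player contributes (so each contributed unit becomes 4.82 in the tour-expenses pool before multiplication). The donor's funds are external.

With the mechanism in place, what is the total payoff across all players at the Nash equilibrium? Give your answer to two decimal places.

With the mechanism, a contributed unit returns 2.2 × 4.82 / 10 = 1.0604 per unit of net cost to the contributor — now above 1 — so contributing fully is weakly dominant for every player.
So the Nash equilibrium is full contribution by all 10; the group earns 2.2 × 4.82 × 510 = 5408.04.

5408.04 dollars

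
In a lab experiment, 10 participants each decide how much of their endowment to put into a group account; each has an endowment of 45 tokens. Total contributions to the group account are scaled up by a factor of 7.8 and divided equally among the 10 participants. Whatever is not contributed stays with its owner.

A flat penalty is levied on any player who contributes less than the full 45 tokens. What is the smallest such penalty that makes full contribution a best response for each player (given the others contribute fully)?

9.90 tokens

Given the others contribute fully, the best deviation is to contribute 0 (any partial contribution still incurs the fine and gives up units whose private return 0.7800 is below 1).
Deviating from 45 to 0 saves 45 tokens but forfeits the deviator's share of the drop in the group account: 7.8/10 × 45 = 35.10.
So the deviation gain is 45 − 35.10 = 9.90, and the fine must be at least 9.90 tokens to wipe it out.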